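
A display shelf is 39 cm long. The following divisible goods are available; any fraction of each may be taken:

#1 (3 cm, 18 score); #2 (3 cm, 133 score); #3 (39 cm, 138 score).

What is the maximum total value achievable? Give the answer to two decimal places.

Take in order of value per unit:
- #2 (133/3 per unit): all 3 → value 133, running total 133.00
- #1 (18/3 per unit): all 3 → value 18, running total 151.00
- #3 (138/39 per unit): 33 of 39 → value 33×138/39 = 116.7692, running total 267.77
Total 267.77.

267.77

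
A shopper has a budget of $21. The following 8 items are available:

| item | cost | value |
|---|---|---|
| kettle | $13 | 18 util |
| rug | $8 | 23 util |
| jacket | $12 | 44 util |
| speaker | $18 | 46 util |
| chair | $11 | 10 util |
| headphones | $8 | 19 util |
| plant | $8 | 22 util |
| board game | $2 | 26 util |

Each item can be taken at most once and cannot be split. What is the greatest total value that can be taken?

Check high-value combinations within $21:
- speaker+board game: cost 18+2=20, value 46+26=72
- rug+plant+board game: cost 8+8+2=18, value 23+22+26=71
- jacket+board game: cost 12+2=14, value 44+26=70
- rug+headphones+board game: cost 8+8+2=18, value 23+19+26=68
- headphones+plant+board game: cost 8+8+2=18, value 19+22+26=67
Best: 72 util.

72 util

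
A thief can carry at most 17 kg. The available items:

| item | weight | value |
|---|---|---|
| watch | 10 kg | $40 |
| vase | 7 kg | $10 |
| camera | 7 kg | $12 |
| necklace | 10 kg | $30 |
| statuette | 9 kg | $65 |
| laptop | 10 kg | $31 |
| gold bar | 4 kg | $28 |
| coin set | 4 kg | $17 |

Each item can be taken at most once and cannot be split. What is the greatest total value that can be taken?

Check high-value combinations within 17 kg:
- statuette+gold bar+coin set: weight 9+4+4=17, value 65+28+17=110
- statuette+gold bar: weight 9+4=13, value 65+28=93
- statuette+coin set: weight 9+4=13, value 65+17=82
- camera+statuette: weight 7+9=16, value 12+65=77
Best: $110.

$110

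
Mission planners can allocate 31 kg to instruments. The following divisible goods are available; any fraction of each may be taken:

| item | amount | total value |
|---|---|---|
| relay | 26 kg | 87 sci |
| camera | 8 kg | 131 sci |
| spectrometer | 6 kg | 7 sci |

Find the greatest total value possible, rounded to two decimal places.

Take in order of value per unit:
- camera (131/8 per unit): all 8 → value 131, running total 131.00
- relay (87/26 per unit): 23 of 26 → value 23×87/26 = 76.9615, running total 207.96
Total 207.96.

207.96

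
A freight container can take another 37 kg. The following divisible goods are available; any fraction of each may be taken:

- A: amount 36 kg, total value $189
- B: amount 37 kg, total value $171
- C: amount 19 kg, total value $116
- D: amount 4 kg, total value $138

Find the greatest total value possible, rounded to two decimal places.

Take in order of value per unit:
- D (138/4 per unit): all 4 → value 138, running total 138.00
- C (116/19 per unit): all 19 → value 116, running total 254.00
- A (189/36 per unit): 14 of 36 → value 14×189/36 = 73.5000, running total 327.50
Total 327.50.

327.50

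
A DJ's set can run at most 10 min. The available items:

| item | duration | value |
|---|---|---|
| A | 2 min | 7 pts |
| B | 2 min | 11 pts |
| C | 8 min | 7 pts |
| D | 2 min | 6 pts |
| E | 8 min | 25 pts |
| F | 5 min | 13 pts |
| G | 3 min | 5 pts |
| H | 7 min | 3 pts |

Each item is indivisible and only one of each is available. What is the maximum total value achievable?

Check high-value combinations within 10 min:
- B+E: duration 2+8=10, value 11+25=36
- A+E: duration 2+8=10, value 7+25=32
- A+B+F: duration 2+2+5=9, value 7+11+13=31
- D+E: duration 2+8=10, value 6+25=31
- B+D+F: duration 2+2+5=9, value 11+6+13=30
Best: 36 pts.

36 pts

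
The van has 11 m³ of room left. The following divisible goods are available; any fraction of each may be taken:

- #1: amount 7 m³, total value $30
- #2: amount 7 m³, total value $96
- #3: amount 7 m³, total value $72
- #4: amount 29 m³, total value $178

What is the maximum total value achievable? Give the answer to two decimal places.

Take in order of value per unit:
- #2 (96/7 per unit): all 7 → value 96, running total 96.00
- #3 (72/7 per unit): 4 of 7 → value 4×72/7 = 41.1429, running total 137.14
Total 137.14.

137.14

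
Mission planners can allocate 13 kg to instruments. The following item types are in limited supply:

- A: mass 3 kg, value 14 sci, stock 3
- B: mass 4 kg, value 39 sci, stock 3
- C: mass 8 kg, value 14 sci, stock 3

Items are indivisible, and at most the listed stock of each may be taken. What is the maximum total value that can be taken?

Top feasible selections:
- 3×B: mass 12, value 117
- 1×A + 2×B: mass 11, value 92
Best: 117 sci.

117 sci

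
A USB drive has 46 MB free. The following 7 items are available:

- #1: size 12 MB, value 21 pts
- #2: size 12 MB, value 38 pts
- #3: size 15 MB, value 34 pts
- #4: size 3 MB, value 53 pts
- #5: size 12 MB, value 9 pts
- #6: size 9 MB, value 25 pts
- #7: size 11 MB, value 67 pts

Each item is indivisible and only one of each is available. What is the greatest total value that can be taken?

192 pts

Check high-value combinations within 46 MB:
- #2+#3+#4+#7: size 12+15+3+11=41, value 38+34+53+67=192
- #2+#4+#6+#7: size 12+3+9+11=35, value 38+53+25+67=183
- #1+#2+#4+#7: size 12+12+3+11=38, value 21+38+53+67=179
- #3+#4+#6+#7: size 15+3+9+11=38, value 34+53+25+67=179
Best: 192 pts.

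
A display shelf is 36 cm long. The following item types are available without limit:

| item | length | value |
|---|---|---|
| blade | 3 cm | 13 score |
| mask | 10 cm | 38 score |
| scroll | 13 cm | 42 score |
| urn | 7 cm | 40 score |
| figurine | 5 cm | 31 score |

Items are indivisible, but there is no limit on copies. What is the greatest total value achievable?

Best value-per-unit is figurine at 31/5, and filling with it alone uses length 7×5=35. No mix of the others beats 7×31 = 217.

217 score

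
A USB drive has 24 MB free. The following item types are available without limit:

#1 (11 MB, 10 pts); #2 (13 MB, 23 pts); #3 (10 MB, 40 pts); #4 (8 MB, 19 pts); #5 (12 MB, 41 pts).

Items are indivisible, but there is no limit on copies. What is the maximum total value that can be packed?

82 pts

Best value-per-unit is #3 at 40/10; filling with it alone gives 2×40 = 80.
Optimal mix: 2×#5 → size 24, value 82.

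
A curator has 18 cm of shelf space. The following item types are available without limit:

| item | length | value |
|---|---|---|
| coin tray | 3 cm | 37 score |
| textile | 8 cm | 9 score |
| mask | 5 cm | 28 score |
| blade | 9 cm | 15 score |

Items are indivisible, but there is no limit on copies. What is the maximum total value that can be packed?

222 score

Best value-per-unit is coin tray at 37/3, and filling with it alone uses length 6×3=18. No mix of the others beats 6×37 = 222.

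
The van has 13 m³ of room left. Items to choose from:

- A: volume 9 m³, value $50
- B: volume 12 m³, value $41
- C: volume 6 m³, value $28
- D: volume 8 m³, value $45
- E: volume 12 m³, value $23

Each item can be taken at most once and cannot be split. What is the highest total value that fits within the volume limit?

$50

Check high-value combinations within 13 m³:
- A: volume 9, value 50
- D: volume 8, value 45
- B: volume 12, value 41
- C: volume 6, value 28
- E: volume 12, value 23
Best: $50.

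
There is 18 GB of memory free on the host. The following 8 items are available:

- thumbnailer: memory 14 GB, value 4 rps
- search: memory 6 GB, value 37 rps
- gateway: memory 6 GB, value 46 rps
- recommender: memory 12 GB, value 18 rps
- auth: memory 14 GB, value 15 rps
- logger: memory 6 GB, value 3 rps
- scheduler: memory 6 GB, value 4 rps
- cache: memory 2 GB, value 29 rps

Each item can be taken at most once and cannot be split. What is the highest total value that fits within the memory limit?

Check high-value combinations within 18 GB:
- search+gateway+cache: memory 6+6+2=14, value 37+46+29=112
- search+gateway+scheduler: memory 6+6+6=18, value 37+46+4=87
- search+gateway+logger: memory 6+6+6=18, value 37+46+3=86
Best: 112 rps.

112 rps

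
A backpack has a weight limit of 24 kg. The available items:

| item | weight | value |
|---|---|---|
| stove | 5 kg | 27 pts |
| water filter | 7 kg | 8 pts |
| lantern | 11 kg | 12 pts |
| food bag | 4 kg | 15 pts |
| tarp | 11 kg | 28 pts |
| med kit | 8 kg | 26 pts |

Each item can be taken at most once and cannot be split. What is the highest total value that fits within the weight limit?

81 pts

Check high-value combinations within 24 kg:
- stove+tarp+med kit: weight 5+11+8=24, value 27+28+26=81
- stove+water filter+food bag+med kit: weight 5+7+4+8=24, value 27+8+15+26=76
- stove+food bag+tarp: weight 5+4+11=20, value 27+15+28=70
- food bag+tarp+med kit: weight 4+11+8=23, value 15+28+26=69
Best: 81 pts.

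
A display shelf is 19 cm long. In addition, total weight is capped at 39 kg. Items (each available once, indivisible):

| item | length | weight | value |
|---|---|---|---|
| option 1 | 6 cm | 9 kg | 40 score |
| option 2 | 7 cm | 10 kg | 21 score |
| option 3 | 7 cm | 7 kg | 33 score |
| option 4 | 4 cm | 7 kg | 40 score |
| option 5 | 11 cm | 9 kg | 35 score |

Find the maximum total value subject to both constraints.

113 score

Feasible sets respecting both limits:
- option 1+option 3+option 4: length 17, weight 23, value 113
- option 1+option 2+option 4: length 17, weight 26, value 101
- option 2+option 3+option 4: length 18, weight 24, value 94
- option 1+option 4: length 10, weight 16, value 80
Best: 113 score.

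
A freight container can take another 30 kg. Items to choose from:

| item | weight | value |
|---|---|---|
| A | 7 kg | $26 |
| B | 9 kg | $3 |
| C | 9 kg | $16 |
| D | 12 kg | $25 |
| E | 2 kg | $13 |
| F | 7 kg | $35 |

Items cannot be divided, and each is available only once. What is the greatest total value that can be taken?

Check high-value combinations within 30 kg:
- A+D+E+F: weight 7+12+2+7=28, value 26+25+13+35=99
- A+C+E+F: weight 7+9+2+7=25, value 26+16+13+35=90
- C+D+E+F: weight 9+12+2+7=30, value 16+25+13+35=89
- A+D+F: weight 7+12+7=26, value 26+25+35=86
Best: $99.

$99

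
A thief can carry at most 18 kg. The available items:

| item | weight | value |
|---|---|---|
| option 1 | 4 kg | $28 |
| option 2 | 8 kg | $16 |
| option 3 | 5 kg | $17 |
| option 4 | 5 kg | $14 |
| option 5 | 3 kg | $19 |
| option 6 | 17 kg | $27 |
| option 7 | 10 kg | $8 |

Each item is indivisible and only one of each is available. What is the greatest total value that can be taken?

$78

Check high-value combinations within 18 kg:
- option 1+option 3+option 4+option 5: weight 4+5+5+3=17, value 28+17+14+19=78
- option 1+option 3+option 5: weight 4+5+3=12, value 28+17+19=64
- option 1+option 2+option 5: weight 4+8+3=15, value 28+16+19=63
- option 1+option 4+option 5: weight 4+5+3=12, value 28+14+19=61
Best: $78.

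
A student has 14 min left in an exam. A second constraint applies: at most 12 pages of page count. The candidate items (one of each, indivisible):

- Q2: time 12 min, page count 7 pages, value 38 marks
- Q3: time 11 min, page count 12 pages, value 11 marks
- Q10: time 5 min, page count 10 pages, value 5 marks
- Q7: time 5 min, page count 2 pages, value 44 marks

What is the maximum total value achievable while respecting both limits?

Feasible sets respecting both limits:
- Q10+Q7: time 10, page count 12, value 49
- Q7: time 5, page count 2, value 44
- Q2: time 12, page count 7, value 38
Best: 49 marks.

49 marks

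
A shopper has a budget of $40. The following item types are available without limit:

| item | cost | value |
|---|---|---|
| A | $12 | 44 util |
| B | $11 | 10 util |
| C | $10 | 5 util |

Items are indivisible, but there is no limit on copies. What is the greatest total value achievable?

Best value-per-unit is A at 44/12, and filling with it alone uses cost 3×12=36. No mix of the others beats 3×44 = 132.

132 util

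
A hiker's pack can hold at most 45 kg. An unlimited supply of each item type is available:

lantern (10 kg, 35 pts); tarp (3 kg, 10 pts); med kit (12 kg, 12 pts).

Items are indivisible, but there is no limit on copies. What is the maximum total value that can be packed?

Best value-per-unit is lantern at 35/10; filling with it alone gives 4×35 = 140.
Optimal mix: 3×lantern + 5×tarp → weight 45, value 155.

155 pts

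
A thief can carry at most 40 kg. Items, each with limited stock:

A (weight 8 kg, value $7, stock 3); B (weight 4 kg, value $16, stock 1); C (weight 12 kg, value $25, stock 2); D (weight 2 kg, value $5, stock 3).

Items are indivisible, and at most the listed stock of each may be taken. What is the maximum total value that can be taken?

Top feasible selections:
- 1×A + 1×B + 2×C + 2×D: weight 40, value 83
- 1×B + 2×C + 3×D: weight 34, value 81
- 1×A + 1×B + 2×C + 1×D: weight 38, value 78
- 1×B + 2×C + 2×D: weight 32, value 76
Best: $83.

$83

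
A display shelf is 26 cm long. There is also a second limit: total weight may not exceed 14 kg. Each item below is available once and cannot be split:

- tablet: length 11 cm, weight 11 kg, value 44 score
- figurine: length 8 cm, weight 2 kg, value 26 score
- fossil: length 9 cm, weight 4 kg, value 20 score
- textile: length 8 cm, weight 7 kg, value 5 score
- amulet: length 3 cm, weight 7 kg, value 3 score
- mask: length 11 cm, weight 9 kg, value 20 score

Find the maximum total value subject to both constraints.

70 score

Feasible sets respecting both limits:
- tablet+figurine: length 19, weight 13, value 70
- figurine+fossil+textile: length 25, weight 13, value 51
- figurine+fossil+amulet: length 20, weight 13, value 49
Best: 70 score.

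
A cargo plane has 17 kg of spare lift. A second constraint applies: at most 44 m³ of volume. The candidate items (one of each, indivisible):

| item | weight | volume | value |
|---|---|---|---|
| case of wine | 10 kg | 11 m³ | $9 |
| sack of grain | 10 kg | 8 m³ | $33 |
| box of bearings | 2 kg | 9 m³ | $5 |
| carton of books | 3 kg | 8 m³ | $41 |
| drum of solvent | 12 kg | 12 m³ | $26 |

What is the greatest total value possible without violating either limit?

Feasible sets respecting both limits:
- sack of grain+box of bearings+carton of books: weight 15, volume 25, value 79
- sack of grain+carton of books: weight 13, volume 16, value 74
- box of bearings+carton of books+drum of solvent: weight 17, volume 29, value 72
- carton of books+drum of solvent: weight 15, volume 20, value 67
Best: $79.

$79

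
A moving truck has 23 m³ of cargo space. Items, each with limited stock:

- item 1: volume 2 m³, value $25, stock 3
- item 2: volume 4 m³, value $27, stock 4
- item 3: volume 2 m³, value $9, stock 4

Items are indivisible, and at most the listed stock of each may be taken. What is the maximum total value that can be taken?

$183

Top feasible selections:
- 3×item 1 + 4×item 2: volume 22, value 183
- 3×item 1 + 3×item 2 + 2×item 3: volume 22, value 174
- 2×item 1 + 4×item 2 + 1×item 3: volume 22, value 167
- 3×item 1 + 3×item 2 + 1×item 3: volume 20, value 165
Best: $183.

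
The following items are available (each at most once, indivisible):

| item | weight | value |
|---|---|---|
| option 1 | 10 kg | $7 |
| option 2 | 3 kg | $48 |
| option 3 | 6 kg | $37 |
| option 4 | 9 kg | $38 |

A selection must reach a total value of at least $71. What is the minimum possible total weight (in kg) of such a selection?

9

Subsets with value ≥ 71, sorted by total weight:
- option 2+option 3: weight 9, value 85
- option 2+option 4: weight 12, value 86
- option 3+option 4: weight 15, value 75
- option 2+option 3+option 4: weight 18, value 123
Minimum weight: 9 kg.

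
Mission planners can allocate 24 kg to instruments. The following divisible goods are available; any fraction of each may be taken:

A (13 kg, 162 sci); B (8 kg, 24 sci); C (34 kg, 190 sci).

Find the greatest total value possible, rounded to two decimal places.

Take in order of value per unit:
- A (162/13 per unit): all 13 → value 162, running total 162.00
- C (190/34 per unit): 11 of 34 → value 11×190/34 = 61.4706, running total 223.47
Total 223.47.

223.47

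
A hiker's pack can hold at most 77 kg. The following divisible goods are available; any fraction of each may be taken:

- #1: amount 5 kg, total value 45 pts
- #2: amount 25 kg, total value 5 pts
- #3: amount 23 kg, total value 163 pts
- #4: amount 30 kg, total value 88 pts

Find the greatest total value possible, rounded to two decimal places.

299.80

Take in order of value per unit:
- #1 (45/5 per unit): all 5 → value 45, running total 45.00
- #3 (163/23 per unit): all 23 → value 163, running total 208.00
- #4 (88/30 per unit): all 30 → value 88, running total 296.00
- #2 (5/25 per unit): 19 of 25 → value 19×5/25 = 3.8000, running total 299.80
Total 299.80.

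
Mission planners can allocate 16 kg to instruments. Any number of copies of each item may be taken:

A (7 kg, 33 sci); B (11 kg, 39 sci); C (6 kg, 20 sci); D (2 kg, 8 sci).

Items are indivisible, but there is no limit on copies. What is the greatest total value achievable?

Best value-per-unit is A at 33/7; filling with it alone gives 2×33 = 66.
Optimal mix: 2×A + 1×D → mass 16, value 74.

74 sci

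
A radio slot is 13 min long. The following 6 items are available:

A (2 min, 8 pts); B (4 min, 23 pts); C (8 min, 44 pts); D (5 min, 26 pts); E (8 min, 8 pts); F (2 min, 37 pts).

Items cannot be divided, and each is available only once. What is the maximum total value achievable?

Check high-value combinations within 13 min:
- A+B+D+F: duration 2+4+5+2=13, value 8+23+26+37=94
- A+C+F: duration 2+8+2=12, value 8+44+37=89
- B+D+F: duration 4+5+2=11, value 23+26+37=86
- C+F: duration 8+2=10, value 44+37=81
- A+D+F: duration 2+5+2=9, value 8+26+37=71
Best: 94 pts.

94 pts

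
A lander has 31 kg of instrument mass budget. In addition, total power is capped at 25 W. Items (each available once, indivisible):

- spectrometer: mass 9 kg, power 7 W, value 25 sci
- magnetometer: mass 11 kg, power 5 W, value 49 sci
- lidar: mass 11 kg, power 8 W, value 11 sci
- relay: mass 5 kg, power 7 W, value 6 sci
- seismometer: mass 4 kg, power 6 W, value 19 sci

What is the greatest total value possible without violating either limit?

Feasible sets respecting both limits:
- spectrometer+magnetometer+relay+seismometer: mass 29, power 25, value 99
- spectrometer+magnetometer+seismometer: mass 24, power 18, value 93
- spectrometer+magnetometer+lidar: mass 31, power 20, value 85
- spectrometer+magnetometer+relay: mass 25, power 19, value 80
Best: 99 sci.

99 sci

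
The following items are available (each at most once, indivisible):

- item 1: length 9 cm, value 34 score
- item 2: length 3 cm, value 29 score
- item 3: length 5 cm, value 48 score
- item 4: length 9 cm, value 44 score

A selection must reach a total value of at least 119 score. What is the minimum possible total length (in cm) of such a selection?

Subsets with value ≥ 119, sorted by total length:
- item 2+item 3+item 4: length 17, value 121
- item 1+item 3+item 4: length 23, value 126
Minimum length: 17 cm.

17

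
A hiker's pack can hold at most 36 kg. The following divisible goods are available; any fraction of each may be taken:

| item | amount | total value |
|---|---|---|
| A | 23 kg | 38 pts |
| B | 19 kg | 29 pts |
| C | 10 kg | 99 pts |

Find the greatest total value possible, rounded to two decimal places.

141.58

Take in order of value per unit:
- C (99/10 per unit): all 10 → value 99, running total 99.00
- A (38/23 per unit): all 23 → value 38, running total 137.00
- B (29/19 per unit): 3 of 19 → value 3×29/19 = 4.5789, running total 141.58
Total 141.58.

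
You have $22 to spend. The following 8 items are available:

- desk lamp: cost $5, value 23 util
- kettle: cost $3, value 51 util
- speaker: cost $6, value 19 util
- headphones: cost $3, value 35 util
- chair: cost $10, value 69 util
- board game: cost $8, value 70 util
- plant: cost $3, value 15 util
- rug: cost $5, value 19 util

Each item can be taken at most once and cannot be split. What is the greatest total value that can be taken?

Check high-value combinations within $22:
- desk lamp+kettle+headphones+board game+plant: cost 5+3+3+8+3=22, value 23+51+35+70+15=194
- kettle+chair+board game: cost 3+10+8=21, value 51+69+70=190
- kettle+headphones+board game+plant+rug: cost 3+3+8+3+5=22, value 51+35+70+15+19=190
- desk lamp+kettle+headphones+board game: cost 5+3+3+8=19, value 23+51+35+70=179
- desk lamp+kettle+headphones+chair: cost 5+3+3+10=21, value 23+51+35+69=178
Best: 194 util.

194 util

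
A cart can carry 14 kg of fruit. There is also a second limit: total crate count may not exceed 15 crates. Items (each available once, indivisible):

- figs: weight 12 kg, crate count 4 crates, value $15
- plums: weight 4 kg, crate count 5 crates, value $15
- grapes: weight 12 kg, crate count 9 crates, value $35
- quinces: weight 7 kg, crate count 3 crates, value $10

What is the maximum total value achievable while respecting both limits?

Feasible sets respecting both limits:
- grapes: weight 12, crate count 9, value 35
- plums+quinces: weight 11, crate count 8, value 25
- figs: weight 12, crate count 4, value 15
- plums: weight 4, crate count 5, value 15
Best: $35.

$35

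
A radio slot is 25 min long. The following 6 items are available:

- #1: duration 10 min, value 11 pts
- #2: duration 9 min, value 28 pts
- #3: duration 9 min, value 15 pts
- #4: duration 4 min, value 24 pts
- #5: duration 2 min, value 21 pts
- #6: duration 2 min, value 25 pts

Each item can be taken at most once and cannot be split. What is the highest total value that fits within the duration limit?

This is a 0/1 knapsack; check combinations near the capacity.
- #2+#4+#5+#6: duration 9+4+2+2=17, value 28+24+21+25=98
- #2+#3+#4+#6: duration 9+9+4+2=24, value 28+15+24+25=92
- #2+#3+#5+#6: duration 9+9+2+2=22, value 28+15+21+25=89
- #2+#3+#4+#5: duration 9+9+4+2=24, value 28+15+24+21=88
- #1+#2+#4+#6: duration 10+9+4+2=25, value 11+28+24+25=88
Best: 98 pts.

98 pts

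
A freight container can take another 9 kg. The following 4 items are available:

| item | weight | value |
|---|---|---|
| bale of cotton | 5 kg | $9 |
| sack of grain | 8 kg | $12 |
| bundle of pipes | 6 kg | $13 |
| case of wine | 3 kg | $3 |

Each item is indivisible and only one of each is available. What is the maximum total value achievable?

Check high-value combinations within 9 kg:
- bundle of pipes+case of wine: weight 6+3=9, value 13+3=16
- bundle of pipes: weight 6, value 13
- sack of grain: weight 8, value 12
Best: $16.

$16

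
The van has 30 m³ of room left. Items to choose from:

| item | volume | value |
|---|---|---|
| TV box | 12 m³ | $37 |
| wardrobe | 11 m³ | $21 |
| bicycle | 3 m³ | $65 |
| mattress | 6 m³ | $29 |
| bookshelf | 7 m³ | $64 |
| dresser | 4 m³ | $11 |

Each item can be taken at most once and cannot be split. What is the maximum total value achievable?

$195

Check high-value combinations within 30 m³:
- TV box+bicycle+mattress+bookshelf: volume 12+3+6+7=28, value 37+65+29+64=195
- wardrobe+bicycle+mattress+bookshelf: volume 11+3+6+7=27, value 21+65+29+64=179
- TV box+bicycle+bookshelf+dresser: volume 12+3+7+4=26, value 37+65+64+11=177
Best: $195.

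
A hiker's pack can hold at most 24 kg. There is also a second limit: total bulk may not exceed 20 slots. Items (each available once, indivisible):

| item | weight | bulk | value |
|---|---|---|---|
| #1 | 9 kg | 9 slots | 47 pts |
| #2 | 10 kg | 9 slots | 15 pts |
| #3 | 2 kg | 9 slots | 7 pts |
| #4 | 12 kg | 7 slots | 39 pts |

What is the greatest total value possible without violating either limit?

Feasible sets respecting both limits:
- #1+#4: weight 21, bulk 16, value 86
- #1+#2: weight 19, bulk 18, value 62
- #1+#3: weight 11, bulk 18, value 54
Best: 86 pts.

86 pts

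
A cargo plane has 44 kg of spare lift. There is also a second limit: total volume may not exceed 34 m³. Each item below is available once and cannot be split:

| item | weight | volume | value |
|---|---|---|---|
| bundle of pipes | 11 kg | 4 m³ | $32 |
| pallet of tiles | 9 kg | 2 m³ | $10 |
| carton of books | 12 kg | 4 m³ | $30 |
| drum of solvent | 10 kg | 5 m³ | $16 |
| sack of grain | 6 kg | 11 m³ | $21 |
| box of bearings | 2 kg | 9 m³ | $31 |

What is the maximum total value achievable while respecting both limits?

Feasible sets respecting both limits:
- bundle of pipes+carton of books+drum of solvent+sack of grain+box of bearings: weight 41, volume 33, value 130
- bundle of pipes+pallet of tiles+carton of books+sack of grain+box of bearings: weight 40, volume 30, value 124
- bundle of pipes+pallet of tiles+carton of books+drum of solvent+box of bearings: weight 44, volume 24, value 119
Best: $130.

$130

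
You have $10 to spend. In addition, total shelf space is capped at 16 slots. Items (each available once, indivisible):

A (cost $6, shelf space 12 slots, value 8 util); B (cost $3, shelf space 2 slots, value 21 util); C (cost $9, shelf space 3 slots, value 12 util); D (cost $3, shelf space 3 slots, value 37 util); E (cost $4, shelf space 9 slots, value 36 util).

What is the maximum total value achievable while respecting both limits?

Feasible sets respecting both limits:
- B+D+E: cost 10, shelf space 14, value 94
- D+E: cost 7, shelf space 12, value 73
- B+D: cost 6, shelf space 5, value 58
- B+E: cost 7, shelf space 11, value 57
Best: 94 util.

94 util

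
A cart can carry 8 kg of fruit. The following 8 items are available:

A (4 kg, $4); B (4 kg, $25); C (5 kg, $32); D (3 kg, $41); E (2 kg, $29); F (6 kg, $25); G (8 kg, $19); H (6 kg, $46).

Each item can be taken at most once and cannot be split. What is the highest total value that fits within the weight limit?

Check high-value combinations within 8 kg:
- E+H: weight 2+6=8, value 29+46=75
- C+D: weight 5+3=8, value 32+41=73
- D+E: weight 3+2=5, value 41+29=70
- B+D: weight 4+3=7, value 25+41=66
Best: $75.

$75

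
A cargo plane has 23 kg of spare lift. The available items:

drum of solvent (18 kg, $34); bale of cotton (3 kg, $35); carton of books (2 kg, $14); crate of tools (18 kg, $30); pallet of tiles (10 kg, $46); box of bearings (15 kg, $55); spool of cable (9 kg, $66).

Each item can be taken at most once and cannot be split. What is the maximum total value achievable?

Check high-value combinations within 23 kg:
- bale of cotton+pallet of tiles+spool of cable: weight 3+10+9=22, value 35+46+66=147
- carton of books+pallet of tiles+spool of cable: weight 2+10+9=21, value 14+46+66=126
- bale of cotton+carton of books+spool of cable: weight 3+2+9=14, value 35+14+66=115
Best: $147.

$147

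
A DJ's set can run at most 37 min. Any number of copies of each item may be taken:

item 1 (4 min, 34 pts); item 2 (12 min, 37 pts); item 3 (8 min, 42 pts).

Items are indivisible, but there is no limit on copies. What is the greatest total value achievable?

Best value-per-unit is item 1 at 34/4, and filling with it alone uses duration 9×4=36. No mix of the others beats 9×34 = 306.

306 pts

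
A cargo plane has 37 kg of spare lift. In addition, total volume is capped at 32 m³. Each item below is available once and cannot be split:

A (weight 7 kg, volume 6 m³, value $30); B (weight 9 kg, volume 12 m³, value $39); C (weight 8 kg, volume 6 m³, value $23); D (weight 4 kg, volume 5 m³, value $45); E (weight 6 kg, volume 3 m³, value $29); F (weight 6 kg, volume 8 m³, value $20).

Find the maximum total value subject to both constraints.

$166

Feasible sets respecting both limits:
- A+B+C+D+E: weight 34, volume 32, value 166
- A+C+D+E+F: weight 31, volume 28, value 147
- A+B+D+E: weight 26, volume 26, value 143
Best: $166.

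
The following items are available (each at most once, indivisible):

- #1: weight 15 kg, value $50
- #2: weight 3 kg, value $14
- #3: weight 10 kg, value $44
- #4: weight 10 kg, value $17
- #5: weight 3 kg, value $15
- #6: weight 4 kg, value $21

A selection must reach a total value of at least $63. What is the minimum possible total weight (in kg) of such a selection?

14

Subsets with value ≥ 63, sorted by total weight:
- #3+#6: weight 14, value 65
- #2+#3+#5: weight 16, value 73
- #3+#5+#6: weight 17, value 80
- #2+#3+#6: weight 17, value 79
Minimum weight: 14 kg.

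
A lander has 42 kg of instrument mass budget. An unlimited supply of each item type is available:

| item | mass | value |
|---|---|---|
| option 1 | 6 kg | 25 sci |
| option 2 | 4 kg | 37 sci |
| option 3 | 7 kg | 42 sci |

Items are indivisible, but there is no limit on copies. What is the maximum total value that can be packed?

Best value-per-unit is option 2 at 37/4, and filling with it alone uses mass 10×4=40. No mix of the others beats 10×37 = 370.

370 sci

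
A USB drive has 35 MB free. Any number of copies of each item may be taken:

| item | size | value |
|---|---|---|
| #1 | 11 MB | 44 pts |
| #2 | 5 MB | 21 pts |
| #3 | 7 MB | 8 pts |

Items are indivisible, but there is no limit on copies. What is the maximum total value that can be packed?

147 pts

Best value-per-unit is #2 at 21/5, and filling with it alone uses size 7×5=35. No mix of the others beats 7×21 = 147.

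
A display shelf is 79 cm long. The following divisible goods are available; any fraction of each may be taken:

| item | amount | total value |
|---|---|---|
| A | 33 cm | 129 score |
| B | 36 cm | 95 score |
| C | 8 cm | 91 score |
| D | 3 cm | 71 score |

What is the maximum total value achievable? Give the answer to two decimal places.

383.36

Take in order of value per unit:
- D (71/3 per unit): all 3 → value 71, running total 71.00
- C (91/8 per unit): all 8 → value 91, running total 162.00
- A (129/33 per unit): all 33 → value 129, running total 291.00
- B (95/36 per unit): 35 of 36 → value 35×95/36 = 92.3611, running total 383.36
Total 383.36.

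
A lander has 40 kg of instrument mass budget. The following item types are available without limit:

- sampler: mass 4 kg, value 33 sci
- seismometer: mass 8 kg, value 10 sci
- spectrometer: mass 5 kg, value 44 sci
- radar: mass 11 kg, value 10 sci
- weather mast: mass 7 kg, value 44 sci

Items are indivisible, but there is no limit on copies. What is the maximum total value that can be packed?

Best value-per-unit is spectrometer at 44/5, and filling with it alone uses mass 8×5=40. No mix of the others beats 8×44 = 352.

352 sci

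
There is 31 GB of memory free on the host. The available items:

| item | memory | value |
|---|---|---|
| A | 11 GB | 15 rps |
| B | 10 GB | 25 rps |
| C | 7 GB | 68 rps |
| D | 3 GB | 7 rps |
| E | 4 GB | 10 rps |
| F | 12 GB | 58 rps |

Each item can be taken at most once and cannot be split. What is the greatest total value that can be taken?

151 rps

Check high-value combinations within 31 GB:
- B+C+F: memory 10+7+12=29, value 25+68+58=151
- C+D+E+F: memory 7+3+4+12=26, value 68+7+10+58=143
- A+C+F: memory 11+7+12=30, value 15+68+58=141
- C+E+F: memory 7+4+12=23, value 68+10+58=136
Best: 151 rps.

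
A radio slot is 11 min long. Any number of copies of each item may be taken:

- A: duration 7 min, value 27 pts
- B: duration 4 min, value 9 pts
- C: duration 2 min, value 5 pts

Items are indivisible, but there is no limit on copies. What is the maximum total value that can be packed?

Best value-per-unit is A at 27/7; filling with it alone gives 1×27 = 27.
Optimal mix: 1×A + 2×C → duration 11, value 37.

37 pts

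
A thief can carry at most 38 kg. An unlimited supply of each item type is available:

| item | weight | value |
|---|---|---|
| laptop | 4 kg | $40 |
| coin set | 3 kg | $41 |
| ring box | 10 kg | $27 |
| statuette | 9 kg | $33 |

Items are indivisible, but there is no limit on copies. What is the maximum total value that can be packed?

Best value-per-unit is coin set at 41/3, and filling with it alone uses weight 12×3=36. No mix of the others beats 12×41 = 492.

$492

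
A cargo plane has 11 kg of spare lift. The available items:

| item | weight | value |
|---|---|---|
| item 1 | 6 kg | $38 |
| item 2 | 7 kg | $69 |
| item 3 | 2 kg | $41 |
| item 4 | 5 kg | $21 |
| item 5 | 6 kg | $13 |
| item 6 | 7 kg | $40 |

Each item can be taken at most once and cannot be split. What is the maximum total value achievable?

This is a 0/1 knapsack; check combinations near the capacity.
- item 2+item 3: weight 7+2=9, value 69+41=110
- item 3+item 6: weight 2+7=9, value 41+40=81
- item 1+item 3: weight 6+2=8, value 38+41=79
- item 2: weight 7, value 69
- item 3+item 4: weight 2+5=7, value 41+21=62
Best: $110.

$110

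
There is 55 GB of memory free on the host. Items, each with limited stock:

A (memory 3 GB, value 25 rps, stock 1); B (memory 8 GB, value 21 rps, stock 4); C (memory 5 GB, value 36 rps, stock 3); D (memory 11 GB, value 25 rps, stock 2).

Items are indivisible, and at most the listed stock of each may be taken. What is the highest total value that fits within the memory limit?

Top feasible selections:
- 1×A + 3×B + 3×C + 1×D: memory 53, value 221
- 1×A + 4×B + 3×C: memory 50, value 217
- 1×A + 1×B + 3×C + 2×D: memory 48, value 204
Best: 221 rps.

221 rps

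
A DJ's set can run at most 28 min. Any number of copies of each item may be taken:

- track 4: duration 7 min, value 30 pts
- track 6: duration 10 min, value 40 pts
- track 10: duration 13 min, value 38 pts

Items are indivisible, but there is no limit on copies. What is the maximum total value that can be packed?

120 pts

Best value-per-unit is track 4 at 30/7, and filling with it alone uses duration 4×7=28. No mix of the others beats 4×30 = 120.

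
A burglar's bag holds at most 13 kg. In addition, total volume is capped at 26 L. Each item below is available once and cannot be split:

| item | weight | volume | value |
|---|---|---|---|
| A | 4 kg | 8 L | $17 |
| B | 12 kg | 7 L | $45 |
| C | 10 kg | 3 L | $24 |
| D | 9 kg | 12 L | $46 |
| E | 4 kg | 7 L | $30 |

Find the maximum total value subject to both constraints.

Feasible sets respecting both limits:
- D+E: weight 13, volume 19, value 76
- A+D: weight 13, volume 20, value 63
- A+E: weight 8, volume 15, value 47
Best: $76.

$76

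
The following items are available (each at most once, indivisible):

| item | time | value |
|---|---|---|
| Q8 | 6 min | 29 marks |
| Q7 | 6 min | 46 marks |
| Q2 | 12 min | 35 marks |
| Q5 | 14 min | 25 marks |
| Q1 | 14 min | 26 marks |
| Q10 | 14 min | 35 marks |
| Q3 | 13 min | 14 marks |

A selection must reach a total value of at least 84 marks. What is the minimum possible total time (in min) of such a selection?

24

Subsets with value ≥ 84, sorted by total time:
- Q8+Q7+Q2: time 24, value 110
- Q8+Q7+Q3: time 25, value 89
Minimum time: 24 min.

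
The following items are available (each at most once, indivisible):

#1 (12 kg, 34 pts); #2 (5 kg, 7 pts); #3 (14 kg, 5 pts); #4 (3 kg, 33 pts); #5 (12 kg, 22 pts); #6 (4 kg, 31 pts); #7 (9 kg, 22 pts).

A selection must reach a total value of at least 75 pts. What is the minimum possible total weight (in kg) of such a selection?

16

Subsets with value ≥ 75, sorted by total weight:
- #4+#6+#7: weight 16, value 86
- #1+#4+#6: weight 19, value 98
- #4+#5+#6: weight 19, value 86
- #2+#4+#6+#7: weight 21, value 93
Minimum weight: 16 kg.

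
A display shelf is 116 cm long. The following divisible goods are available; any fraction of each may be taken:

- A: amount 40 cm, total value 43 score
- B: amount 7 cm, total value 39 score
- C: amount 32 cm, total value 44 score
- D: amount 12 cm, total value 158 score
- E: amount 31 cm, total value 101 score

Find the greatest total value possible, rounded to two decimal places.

Take in order of value per unit:
- D (158/12 per unit): all 12 → value 158, running total 158.00
- B (39/7 per unit): all 7 → value 39, running total 197.00
- E (101/31 per unit): all 31 → value 101, running total 298.00
- C (44/32 per unit): all 32 → value 44, running total 342.00
- A (43/40 per unit): 34 of 40 → value 34×43/40 = 36.5500, running total 378.55
Total 378.55.

378.55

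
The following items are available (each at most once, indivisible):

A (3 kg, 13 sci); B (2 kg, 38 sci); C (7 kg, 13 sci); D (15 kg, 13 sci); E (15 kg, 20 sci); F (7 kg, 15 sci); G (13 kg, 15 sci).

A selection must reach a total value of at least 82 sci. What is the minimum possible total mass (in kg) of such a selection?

27

Subsets with value ≥ 82, sorted by total mass:
- A+B+E+F: mass 27, value 86
- A+B+C+E: mass 27, value 84
Minimum mass: 27 kg.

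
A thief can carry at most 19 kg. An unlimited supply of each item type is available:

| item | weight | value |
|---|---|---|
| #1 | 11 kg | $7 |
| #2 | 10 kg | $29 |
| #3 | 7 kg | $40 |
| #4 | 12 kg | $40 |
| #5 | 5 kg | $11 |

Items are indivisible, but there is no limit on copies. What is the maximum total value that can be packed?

$91

Best value-per-unit is #3 at 40/7; filling with it alone gives 2×40 = 80.
Optimal mix: 2×#3 + 1×#5 → weight 19, value 91.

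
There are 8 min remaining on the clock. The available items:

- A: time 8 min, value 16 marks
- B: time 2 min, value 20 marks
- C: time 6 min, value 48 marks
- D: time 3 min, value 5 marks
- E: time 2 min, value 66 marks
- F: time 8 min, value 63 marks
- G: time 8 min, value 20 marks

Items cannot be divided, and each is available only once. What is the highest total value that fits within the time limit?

114 marks

Check high-value combinations within 8 min:
- C+E: time 6+2=8, value 48+66=114
- B+D+E: time 2+3+2=7, value 20+5+66=91
- B+E: time 2+2=4, value 20+66=86
- D+E: time 3+2=5, value 5+66=71
Best: 114 marks.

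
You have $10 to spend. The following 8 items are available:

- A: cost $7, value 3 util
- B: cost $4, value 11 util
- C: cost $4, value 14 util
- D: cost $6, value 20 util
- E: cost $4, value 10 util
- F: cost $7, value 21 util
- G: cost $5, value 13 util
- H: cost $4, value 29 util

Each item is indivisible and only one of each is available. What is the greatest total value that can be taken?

Check high-value combinations within $10:
- D+H: cost 6+4=10, value 20+29=49
- C+H: cost 4+4=8, value 14+29=43
- G+H: cost 5+4=9, value 13+29=42
- B+H: cost 4+4=8, value 11+29=40
Best: 49 util.

49 util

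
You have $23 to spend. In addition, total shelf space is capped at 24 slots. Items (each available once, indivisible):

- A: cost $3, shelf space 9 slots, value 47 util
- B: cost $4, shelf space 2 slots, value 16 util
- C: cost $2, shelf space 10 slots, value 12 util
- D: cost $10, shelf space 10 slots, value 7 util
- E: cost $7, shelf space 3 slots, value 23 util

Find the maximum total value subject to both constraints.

Feasible sets respecting both limits:
- A+B+C+E: cost 16, shelf space 24, value 98
- A+B+E: cost 14, shelf space 14, value 86
- A+C+E: cost 12, shelf space 22, value 82
Best: 98 util.

98 util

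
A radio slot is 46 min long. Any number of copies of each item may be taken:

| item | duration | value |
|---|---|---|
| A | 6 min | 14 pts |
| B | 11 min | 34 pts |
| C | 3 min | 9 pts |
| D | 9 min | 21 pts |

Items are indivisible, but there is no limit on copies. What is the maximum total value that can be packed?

Best value-per-unit is B at 34/11; filling with it alone gives 4×34 = 136.
Optimal mix: 2×B + 8×C → duration 46, value 140.

140 pts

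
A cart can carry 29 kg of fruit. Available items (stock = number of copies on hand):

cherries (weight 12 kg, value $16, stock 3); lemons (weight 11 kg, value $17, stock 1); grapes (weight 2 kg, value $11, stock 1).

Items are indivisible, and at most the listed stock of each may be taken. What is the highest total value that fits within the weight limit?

$44

Top feasible selections:
- 1×cherries + 1×lemons + 1×grapes: weight 25, value 44
- 2×cherries + 1×grapes: weight 26, value 43
- 1×cherries + 1×lemons: weight 23, value 33
Best: $44.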